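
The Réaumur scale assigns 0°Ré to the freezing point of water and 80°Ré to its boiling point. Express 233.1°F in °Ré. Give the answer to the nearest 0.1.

First in Celsius: (233.1 - 32) × 5/9 = 111.7222°C.
Linearly onto the Réaumur scale: 0 + (111.7222 / 100) × (80 - 0) = 89.4°Ré.

89.4°Ré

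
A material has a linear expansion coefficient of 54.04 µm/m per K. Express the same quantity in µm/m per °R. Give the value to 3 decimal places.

30.022 µm/m per °R

The quantity depends on a temperature interval, so only the ratio of degree sizes applies; the offset between the scales is irrelevant.
A change of 1°R is a change of 5/9 K, so per °R the value is 54.04 × 5/9 = 30.022.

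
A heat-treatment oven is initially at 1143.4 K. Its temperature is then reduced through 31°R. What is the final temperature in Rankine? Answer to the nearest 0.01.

Initial temperature in Celsius: 1143.4 - 273.15 = 870.2500°C.
The 31°R change is an interval, so only the factor 5/9 applies: -31 × 5/9 = -17.2222°C.
Final Celsius temperature: 870.2500 - 17.2222 = 853.0278°C.
In Rankine: 853.0278 × 1.8 + 491.67 = 2027.12°R.

2027.12°R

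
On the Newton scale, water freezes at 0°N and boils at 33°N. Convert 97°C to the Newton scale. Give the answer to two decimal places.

32.01°N

Linearly onto the Newton scale: 0 + (97.0000 / 100) × (33 - 0) = 32.01°N.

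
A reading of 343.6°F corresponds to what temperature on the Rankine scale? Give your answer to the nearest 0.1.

803.3°R

In Celsius: (343.6 - 32) × 5/9 = 173.1111°C.
In Rankine: 173.1111 × 1.8 + 491.67 = 803.3°R.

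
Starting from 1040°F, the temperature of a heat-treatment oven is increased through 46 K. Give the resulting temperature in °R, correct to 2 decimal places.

Initial temperature in Celsius: (1040 - 32) × 5/9 = 560.0000°C.
The 46 K change is an interval; Kelvin and Celsius degrees are the same size, so ΔC = +46°C.
Final Celsius temperature: 560.0000 + 46.0000 = 606.0000°C.
In Rankine: 606.0000 × 1.8 + 491.67 = 1582.47°R.

1582.47°R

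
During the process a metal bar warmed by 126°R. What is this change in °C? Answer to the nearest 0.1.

70.0°C

For a temperature interval the offset drops out; only the factor 5/9 applies.
126 × 5/9 = 70.0.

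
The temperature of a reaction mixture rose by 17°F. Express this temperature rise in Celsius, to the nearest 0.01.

9.44°C

For a temperature interval the offset drops out; only the factor 5/9 applies.
17 × 5/9 = 9.44.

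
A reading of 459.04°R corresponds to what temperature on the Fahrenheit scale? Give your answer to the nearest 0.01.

-0.63°F

In Celsius: (459.04 - 491.67) × 5/9 = -18.1278°C.
In Fahrenheit: -18.1278 × 1.8 + 32 = -0.63°F.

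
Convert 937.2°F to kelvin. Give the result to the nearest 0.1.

776.0 K

In Celsius: (937.2 - 32) × 5/9 = 502.8889°C.
In kelvin: 502.8889 + 273.15 = 776.0 K.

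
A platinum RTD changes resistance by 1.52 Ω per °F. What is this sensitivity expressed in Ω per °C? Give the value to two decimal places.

2.74 Ω per °C

Since only a temperature interval is involved, the additive offset between the scales drops out.
A change of 1°C is a change of 1.8°F, so per °C the value is 1.52 × 1.8 = 2.74.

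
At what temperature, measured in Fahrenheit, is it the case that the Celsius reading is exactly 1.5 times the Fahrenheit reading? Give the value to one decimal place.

Let F be the Fahrenheit reading. The Celsius reading is C = 5/9·F - 17.7778.
Require C = 1.5·F: 5/9·F - 17.7778 = 1.5·F.
(-17/18)·F = 17.7778  ⇒  F = -18.8.

-18.8°F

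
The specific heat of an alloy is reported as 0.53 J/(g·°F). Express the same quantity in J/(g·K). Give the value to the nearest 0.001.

Since only a temperature interval is involved, the additive offset between the scales drops out.
A change of 1 K is a change of 1.8°F, so per K the value is 0.53 × 1.8 = 0.954.

0.954 J/(g·K)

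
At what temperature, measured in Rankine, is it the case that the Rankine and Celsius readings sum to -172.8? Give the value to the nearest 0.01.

Let R be the Rankine reading. The Celsius reading is C = 5/9·R - 273.15.
Require R + C = -172.8: (14/9)·R - 273.15 = -172.8.
R = (-172.8 + 273.15) / (14/9) = 64.51.

64.51°R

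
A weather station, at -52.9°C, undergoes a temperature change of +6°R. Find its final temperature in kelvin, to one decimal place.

223.6 K

The 6°R change is an interval, so only the factor 5/9 applies: +6 × 5/9 = +3.3333°C.
Final Celsius temperature: -52.9000 + 3.3333 = -49.5667°C.
In kelvin: -49.5667 + 273.15 = 223.6 K.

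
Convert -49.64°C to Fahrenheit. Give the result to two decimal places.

In Fahrenheit: -49.6400 × 1.8 + 32 = -57.35°F.

-57.35°F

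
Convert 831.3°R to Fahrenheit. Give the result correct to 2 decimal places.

371.63°F

In Celsius: (831.3 - 491.67) × 5/9 = 188.6833°C.
In Fahrenheit: 188.6833 × 1.8 + 32 = 371.63°F.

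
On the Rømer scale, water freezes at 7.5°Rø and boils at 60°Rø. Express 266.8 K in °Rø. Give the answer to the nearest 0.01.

First in Celsius: 266.8 - 273.15 = -6.3500°C.
Linearly onto the Rømer scale: 7.5 + (-6.3500 / 100) × (60 - 7.5) = 4.17°Rø.

4.17°Rø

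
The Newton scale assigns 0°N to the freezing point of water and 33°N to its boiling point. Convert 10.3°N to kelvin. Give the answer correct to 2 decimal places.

Linear interpolation between the fixed points: C = (10.3 - 0) × 100 / (33 - 0) = 31.2121°C.
Then 31.2121 + 273.15 = 304.36 K.

304.36 K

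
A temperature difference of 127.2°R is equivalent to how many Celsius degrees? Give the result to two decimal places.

70.67°C

Only the scale ratio 5/9 matters for a change in temperature.
127.2 × 5/9 = 70.67.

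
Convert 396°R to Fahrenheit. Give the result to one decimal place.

In Celsius: (396 - 491.67) × 5/9 = -53.1500°C.
In Fahrenheit: -53.1500 × 1.8 + 32 = -63.7°F.

-63.7°F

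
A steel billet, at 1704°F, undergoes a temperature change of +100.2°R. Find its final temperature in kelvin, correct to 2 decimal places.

1257.71 K

Initial temperature in Celsius: (1704 - 32) × 5/9 = 928.8889°C.
The 100.2°R change is an interval, so only the factor 5/9 applies: +100.2 × 5/9 = +55.6667°C.
Final Celsius temperature: 928.8889 + 55.6667 = 984.5556°C.
In kelvin: 984.5556 + 273.15 = 1257.71 K.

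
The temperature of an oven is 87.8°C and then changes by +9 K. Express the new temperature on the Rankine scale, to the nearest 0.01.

The 9 K change is an interval; Kelvin and Celsius degrees are the same size, so ΔC = +9°C.
Final Celsius temperature: 87.8000 + 9.0000 = 96.8000°C.
In Rankine: 96.8000 × 1.8 + 491.67 = 665.91°R.

665.91°R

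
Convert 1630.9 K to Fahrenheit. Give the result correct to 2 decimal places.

In Celsius: 1630.9 - 273.15 = 1357.7500°C.
In Fahrenheit: 1357.7500 × 1.8 + 32 = 2475.95°F.

2475.95°F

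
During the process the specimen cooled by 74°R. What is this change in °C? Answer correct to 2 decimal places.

41.11°C

For a temperature interval the offset drops out; only the factor 5/9 applies.
74 × 5/9 = 41.11.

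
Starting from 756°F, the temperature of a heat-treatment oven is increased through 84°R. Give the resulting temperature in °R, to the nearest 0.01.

Initial temperature in Celsius: (756 - 32) × 5/9 = 402.2222°C.
The 84°R change is an interval, so only the factor 5/9 applies: +84 × 5/9 = +46.6667°C.
Final Celsius temperature: 402.2222 + 46.6667 = 448.8889°C.
In Rankine: 448.8889 × 1.8 + 491.67 = 1299.67°R.

1299.67°R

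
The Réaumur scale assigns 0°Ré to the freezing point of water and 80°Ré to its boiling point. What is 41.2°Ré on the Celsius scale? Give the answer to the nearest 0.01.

51.50°C

Linear interpolation between the fixed points: C = (41.2 - 0) × 100 / (80 - 0) = 51.5000°C.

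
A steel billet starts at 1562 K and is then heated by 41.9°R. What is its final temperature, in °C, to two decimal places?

Initial temperature in Celsius: 1562 - 273.15 = 1288.8500°C.
The 41.9°R change is an interval, so only the factor 5/9 applies: +41.9 × 5/9 = +23.2778°C.
Final Celsius temperature: 1288.8500 + 23.2778 = 1312.1278°C.

1312.13°C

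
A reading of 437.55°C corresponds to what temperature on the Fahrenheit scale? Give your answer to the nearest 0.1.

819.6°F

In Fahrenheit: 437.5500 × 1.8 + 32 = 819.6°F.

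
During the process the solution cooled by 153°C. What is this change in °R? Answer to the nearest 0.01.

275.40°R

For a temperature interval the offset drops out; only the factor 1.8 applies.
153 × 1.8 = 275.40.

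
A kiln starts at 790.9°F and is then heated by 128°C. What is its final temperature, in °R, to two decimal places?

Initial temperature in Celsius: (790.9 - 32) × 5/9 = 421.6111°C.
Final Celsius temperature: 421.6111 + 128.0000 = 549.6111°C.
In Rankine: 549.6111 × 1.8 + 491.67 = 1480.97°R.

1480.97°R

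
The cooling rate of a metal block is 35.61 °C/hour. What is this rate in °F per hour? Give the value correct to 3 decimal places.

Since only a temperature interval is involved, the additive offset between the scales drops out.
A change of 1°C is a change of 1.8°F, so 35.61 × 1.8 = 64.098.

64.098 °F/hour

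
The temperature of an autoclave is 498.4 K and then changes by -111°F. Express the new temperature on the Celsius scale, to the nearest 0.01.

Initial temperature in Celsius: 498.4 - 273.15 = 225.2500°C.
The 111°F change is an interval, so only the factor 5/9 applies: -111 × 5/9 = -61.6667°C.
Final Celsius temperature: 225.2500 - 61.6667 = 163.5833°C.

163.58°C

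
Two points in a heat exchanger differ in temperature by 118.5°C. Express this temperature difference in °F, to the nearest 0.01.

213.30°F

An interval of 1°C corresponds to 1.8°F.
118.5 × 1.8 = 213.30.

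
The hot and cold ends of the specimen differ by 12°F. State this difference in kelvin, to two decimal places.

An interval of 1°F corresponds to 5/9 K.
12 × 5/9 = 6.67.

6.67 K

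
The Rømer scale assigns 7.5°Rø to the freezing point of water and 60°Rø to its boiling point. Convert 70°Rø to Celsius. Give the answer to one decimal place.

Linear interpolation between the fixed points: C = (70 - 7.5) × 100 / (60 - 7.5) = 119.0476°C.

119.0°C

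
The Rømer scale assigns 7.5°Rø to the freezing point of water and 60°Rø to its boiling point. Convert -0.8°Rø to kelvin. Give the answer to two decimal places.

257.34 K

Linear interpolation between the fixed points: C = (-0.8 - 7.5) × 100 / (60 - 7.5) = -15.8095°C.
Then -15.8095 + 273.15 = 257.34 K.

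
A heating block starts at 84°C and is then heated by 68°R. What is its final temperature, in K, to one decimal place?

The 68°R change is an interval, so only the factor 5/9 applies: +68 × 5/9 = +37.7778°C.
Final Celsius temperature: 84.0000 + 37.7778 = 121.7778°C.
In kelvin: 121.7778 + 273.15 = 394.9 K.

394.9 K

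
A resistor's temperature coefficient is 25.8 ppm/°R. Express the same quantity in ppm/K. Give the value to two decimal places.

The quantity depends on a temperature interval, so only the ratio of degree sizes applies; the offset between the scales is irrelevant.
A change of 1 K is a change of 1.8°R, so per K the value is 25.8 × 1.8 = 46.44.

46.44 ppm/K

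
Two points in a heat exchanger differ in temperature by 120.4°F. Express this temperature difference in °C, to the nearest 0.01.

Only the scale ratio 5/9 matters for a change in temperature.
120.4 × 5/9 = 66.89.

66.89°C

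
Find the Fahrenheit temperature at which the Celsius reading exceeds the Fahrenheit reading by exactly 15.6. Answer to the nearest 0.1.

-75.1°F

Let F be the Fahrenheit reading. The Celsius reading is C = 5/9·F - 17.7778.
Require C - F = 15.6: (-4/9)·F - 17.7778 = 15.6.
F = (15.6 + 17.7778) / (-4/9) = -75.1.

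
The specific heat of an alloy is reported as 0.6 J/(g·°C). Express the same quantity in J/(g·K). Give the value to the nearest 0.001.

The quantity depends on a temperature interval, so only the ratio of degree sizes applies; the offset between the scales is irrelevant.
A change of 1 K is a change of 1°C, so per K the value is 0.6 × 1 = 0.600.

0.600 J/(g·K)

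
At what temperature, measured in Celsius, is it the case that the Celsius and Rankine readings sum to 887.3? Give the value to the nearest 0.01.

Let C be the Celsius reading. The Rankine reading is R = 1.8·C + 491.67.
Require C + R = 887.3: (2.8)·C + 491.67 = 887.3.
C = (887.3 - 491.67) / (2.8) = 141.30.

141.30°C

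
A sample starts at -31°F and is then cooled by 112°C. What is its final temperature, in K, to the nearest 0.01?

Initial temperature in Celsius: (-31 - 32) × 5/9 = -35.0000°C.
Final Celsius temperature: -35.0000 - 112.0000 = -147.0000°C.
In kelvin: -147.0000 + 273.15 = 126.15 K.

126.15 K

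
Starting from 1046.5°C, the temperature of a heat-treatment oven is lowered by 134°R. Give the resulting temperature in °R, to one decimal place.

The 134°R change is an interval, so only the factor 5/9 applies: -134 × 5/9 = -74.4444°C.
Final Celsius temperature: 1046.5000 - 74.4444 = 972.0556°C.
In Rankine: 972.0556 × 1.8 + 491.67 = 2241.4°R.

2241.4°R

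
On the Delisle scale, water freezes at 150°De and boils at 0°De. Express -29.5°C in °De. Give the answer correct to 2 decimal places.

Linearly onto the Delisle scale: 150 + (-29.5000 / 100) × (0 - 150) = 194.25°De.

194.25°De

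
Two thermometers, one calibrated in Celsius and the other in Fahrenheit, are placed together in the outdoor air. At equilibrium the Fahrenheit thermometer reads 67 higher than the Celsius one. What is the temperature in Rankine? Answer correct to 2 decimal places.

570.42°R

Let x be the Celsius reading; then the Fahrenheit reading is 1.8·x + 32.
(1.8·x + 32) - x = 67  ⇒  (0.8)·x = 35  ⇒  x = 43.7500°C.
In Rankine: 43.7500 × 1.8 + 491.67 = 570.42°R.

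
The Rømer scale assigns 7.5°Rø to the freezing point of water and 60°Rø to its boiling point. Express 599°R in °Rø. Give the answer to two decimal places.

38.80°Rø

First in Celsius: (599 - 491.67) × 5/9 = 59.6278°C.
Linearly onto the Rømer scale: 7.5 + (59.6278 / 100) × (60 - 7.5) = 38.80°Rø.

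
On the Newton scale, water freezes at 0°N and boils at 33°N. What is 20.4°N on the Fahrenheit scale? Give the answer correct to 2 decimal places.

Linear interpolation between the fixed points: C = (20.4 - 0) × 100 / (33 - 0) = 61.8182°C.
Then 61.8182 × 1.8 + 32 = 143.27°F.

143.27°F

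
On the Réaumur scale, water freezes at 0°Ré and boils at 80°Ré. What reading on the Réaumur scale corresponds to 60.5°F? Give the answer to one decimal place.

First in Celsius: (60.5 - 32) × 5/9 = 15.8333°C.
Linearly onto the Réaumur scale: 0 + (15.8333 / 100) × (80 - 0) = 12.7°Ré.

12.7°Ré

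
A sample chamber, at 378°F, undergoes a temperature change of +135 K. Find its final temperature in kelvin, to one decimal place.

Initial temperature in Celsius: (378 - 32) × 5/9 = 192.2222°C.
The 135 K change is an interval; Kelvin and Celsius degrees are the same size, so ΔC = +135°C.
Final Celsius temperature: 192.2222 + 135.0000 = 327.2222°C.
In kelvin: 327.2222 + 273.15 = 600.4 K.

600.4 K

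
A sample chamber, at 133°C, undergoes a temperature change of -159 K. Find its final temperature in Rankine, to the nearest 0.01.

444.87°R

The 159 K change is an interval; Kelvin and Celsius degrees are the same size, so ΔC = -159°C.
Final Celsius temperature: 133.0000 - 159.0000 = -26.0000°C.
In Rankine: -26.0000 × 1.8 + 491.67 = 444.87°R.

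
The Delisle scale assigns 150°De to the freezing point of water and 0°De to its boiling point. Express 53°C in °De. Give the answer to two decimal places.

Linearly onto the Delisle scale: 150 + (53.0000 / 100) × (0 - 150) = 70.50°De.

70.50°De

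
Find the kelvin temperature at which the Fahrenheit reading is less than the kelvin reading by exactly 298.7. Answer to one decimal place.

201.2 K

Let K be the kelvin reading. The Fahrenheit reading is F = 1.8·K - 459.67.
Require F - K = -298.7: (0.8)·K - 459.67 = -298.7.
K = (-298.7 + 459.67) / (0.8) = 201.2.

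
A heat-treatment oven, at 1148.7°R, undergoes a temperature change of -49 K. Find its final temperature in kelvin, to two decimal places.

589.17 K

Initial temperature in Celsius: (1148.7 - 491.67) × 5/9 = 365.0167°C.
The 49 K change is an interval; Kelvin and Celsius degrees are the same size, so ΔC = -49°C.
Final Celsius temperature: 365.0167 - 49.0000 = 316.0167°C.
In kelvin: 316.0167 + 273.15 = 589.17 K.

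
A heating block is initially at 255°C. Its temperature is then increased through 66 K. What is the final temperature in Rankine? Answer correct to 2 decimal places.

1069.47°R

The 66 K change is an interval; Kelvin and Celsius degrees are the same size, so ΔC = +66°C.
Final Celsius temperature: 255.0000 + 66.0000 = 321.0000°C.
In Rankine: 321.0000 × 1.8 + 491.67 = 1069.47°R.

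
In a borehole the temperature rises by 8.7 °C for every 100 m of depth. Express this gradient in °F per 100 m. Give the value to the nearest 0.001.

The quantity depends on a temperature interval, so only the ratio of degree sizes applies; the offset between the scales is irrelevant.
A change of 1°C is a change of 1.8°F, so 8.7 × 1.8 = 15.660.

15.660 °F/100 m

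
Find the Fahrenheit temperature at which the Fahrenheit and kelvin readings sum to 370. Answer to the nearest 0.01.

Let F be the Fahrenheit reading. The kelvin reading is K = 5/9·F + 255.372.
Require F + K = 370: (14/9)·F + 255.372 = 370.
F = (370 - 255.372) / (14/9) = 73.69.

73.69°F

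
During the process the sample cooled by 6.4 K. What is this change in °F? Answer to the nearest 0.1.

11.5°F

For a temperature interval the offset drops out; only the factor 1.8 applies.
6.4 × 1.8 = 11.5.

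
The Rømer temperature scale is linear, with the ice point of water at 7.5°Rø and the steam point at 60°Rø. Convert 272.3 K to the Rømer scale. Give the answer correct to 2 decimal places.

7.05°Rø

First in Celsius: 272.3 - 273.15 = -0.8500°C.
Linearly onto the Rømer scale: 7.5 + (-0.8500 / 100) × (60 - 7.5) = 7.05°Rø.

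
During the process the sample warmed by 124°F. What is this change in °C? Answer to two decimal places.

An interval of 1°F corresponds to 5/9°C.
124 × 5/9 = 68.89.

68.89°C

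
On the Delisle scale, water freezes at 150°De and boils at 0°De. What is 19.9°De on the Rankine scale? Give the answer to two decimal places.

Linear interpolation between the fixed points: C = (19.9 - 150) × 100 / (0 - 150) = 86.7333°C.
Then 86.7333 × 1.8 + 491.67 = 647.79°R.

647.79°R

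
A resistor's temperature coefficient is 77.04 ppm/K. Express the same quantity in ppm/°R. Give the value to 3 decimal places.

42.800 ppm/°R

Since only a temperature interval is involved, the additive offset between the scales drops out.
A change of 1°R is a change of 5/9 K, so per °R the value is 77.04 × 5/9 = 42.800.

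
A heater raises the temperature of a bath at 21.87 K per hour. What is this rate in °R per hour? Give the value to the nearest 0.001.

The quantity depends on a temperature interval, so only the ratio of degree sizes applies; the offset between the scales is irrelevant.
A change of 1 K is a change of 1.8°R, so 21.87 × 1.8 = 39.366.

39.366 °R/hour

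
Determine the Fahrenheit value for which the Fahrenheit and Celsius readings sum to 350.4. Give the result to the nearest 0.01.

Let F be the Fahrenheit reading. The Celsius reading is C = 5/9·F - 17.7778.
Require F + C = 350.4: (14/9)·F - 17.7778 = 350.4.
F = (350.4 + 17.7778) / (14/9) = 236.69.

236.69°F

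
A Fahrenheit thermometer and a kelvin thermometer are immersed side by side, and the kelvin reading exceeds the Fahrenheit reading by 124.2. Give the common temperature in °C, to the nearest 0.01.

146.19°C

Let x be the Fahrenheit reading; then the kelvin reading is 5/9·x + 255.372.
(5/9·x + 255.372) - x = 124.2  ⇒  (-4/9)·x = -131.172  ⇒  x = 295.1375°F.
In Celsius: (295.1375 - 32) × 5/9 = 146.19°C.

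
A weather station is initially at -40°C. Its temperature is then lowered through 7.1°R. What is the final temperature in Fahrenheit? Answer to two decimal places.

-47.10°F

The 7.1°R change is an interval, so only the factor 5/9 applies: -7.1 × 5/9 = -3.9444°C.
Final Celsius temperature: -40.0000 - 3.9444 = -43.9444°C.
In Fahrenheit: -43.9444 × 1.8 + 32 = -47.10°F.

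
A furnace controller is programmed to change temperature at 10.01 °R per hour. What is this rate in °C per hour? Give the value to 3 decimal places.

5.561 °C/hour

The quantity depends on a temperature interval, so only the ratio of degree sizes applies; the offset between the scales is irrelevant.
A change of 1°R is a change of 5/9°C, so 10.01 × 5/9 = 5.561.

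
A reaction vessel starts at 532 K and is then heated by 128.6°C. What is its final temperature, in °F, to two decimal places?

729.41°F

Initial temperature in Celsius: 532 - 273.15 = 258.8500°C.
Final Celsius temperature: 258.8500 + 128.6000 = 387.4500°C.
In Fahrenheit: 387.4500 × 1.8 + 32 = 729.41°F.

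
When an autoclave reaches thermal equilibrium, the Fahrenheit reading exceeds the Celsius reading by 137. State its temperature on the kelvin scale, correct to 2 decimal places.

Let x be the Fahrenheit reading; then the Celsius reading is 5/9·x - 17.7778.
(5/9·x - 17.7778) - x = -137  ⇒  (-4/9)·x = -119.222  ⇒  x = 268.2500°F.
In Celsius: (268.25 - 32) × 5/9 = 131.2500°C.
In kelvin: 131.2500 + 273.15 = 404.40 K.

404.40 K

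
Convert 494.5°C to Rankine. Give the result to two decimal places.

In Rankine: 494.5000 × 1.8 + 491.67 = 1381.77°R.

1381.77°R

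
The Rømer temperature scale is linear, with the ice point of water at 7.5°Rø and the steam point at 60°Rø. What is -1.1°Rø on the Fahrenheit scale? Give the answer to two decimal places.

Linear interpolation between the fixed points: C = (-1.1 - 7.5) × 100 / (60 - 7.5) = -16.3810°C.
Then -16.3810 × 1.8 + 32 = 2.51°F.

2.51°F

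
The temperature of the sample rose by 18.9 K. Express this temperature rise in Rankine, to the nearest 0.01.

34.02°R

Only the scale ratio 1.8 matters for a change in temperature.
18.9 × 1.8 = 34.02.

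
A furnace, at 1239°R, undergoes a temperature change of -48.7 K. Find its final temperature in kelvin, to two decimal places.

Initial temperature in Celsius: (1239 - 491.67) × 5/9 = 415.1833°C.
The 48.7 K change is an interval; Kelvin and Celsius degrees are the same size, so ΔC = -48.7°C.
Final Celsius temperature: 415.1833 - 48.7000 = 366.4833°C.
In kelvin: 366.4833 + 273.15 = 639.63 K.

639.63 K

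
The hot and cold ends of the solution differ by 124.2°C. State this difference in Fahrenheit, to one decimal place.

223.6°F

Only the scale ratio 1.8 matters for a change in temperature.
124.2 × 1.8 = 223.6.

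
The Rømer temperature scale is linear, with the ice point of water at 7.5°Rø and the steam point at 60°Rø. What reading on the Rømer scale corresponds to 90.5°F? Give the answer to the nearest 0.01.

24.56°Rø

First in Celsius: (90.5 - 32) × 5/9 = 32.5000°C.
Linearly onto the Rømer scale: 7.5 + (32.5000 / 100) × (60 - 7.5) = 24.56°Rø.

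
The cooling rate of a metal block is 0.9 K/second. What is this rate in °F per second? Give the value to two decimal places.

Since only a temperature interval is involved, the additive offset between the scales drops out.
A change of 1 K is a change of 1.8°F, so 0.9 × 1.8 = 1.62.

1.62 °F/second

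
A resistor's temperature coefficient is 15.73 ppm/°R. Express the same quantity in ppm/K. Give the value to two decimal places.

28.31 ppm/K

Since only a temperature interval is involved, the additive offset between the scales drops out.
A change of 1 K is a change of 1.8°R, so per K the value is 15.73 × 1.8 = 28.31.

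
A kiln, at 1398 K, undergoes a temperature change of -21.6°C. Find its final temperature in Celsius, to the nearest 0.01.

1103.25°C

Initial temperature in Celsius: 1398 - 273.15 = 1124.8500°C.
Final Celsius temperature: 1124.8500 - 21.6000 = 1103.2500°C.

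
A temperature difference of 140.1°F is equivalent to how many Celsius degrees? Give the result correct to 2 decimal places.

Only the scale ratio 5/9 matters for a change in temperature.
140.1 × 5/9 = 77.83.

77.83°C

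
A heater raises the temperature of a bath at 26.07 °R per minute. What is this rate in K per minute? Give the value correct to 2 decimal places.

14.48 K/minute

The quantity depends on a temperature interval, so only the ratio of degree sizes applies; the offset between the scales is irrelevant.
A change of 1°R is a change of 5/9 K, so 26.07 × 5/9 = 14.48.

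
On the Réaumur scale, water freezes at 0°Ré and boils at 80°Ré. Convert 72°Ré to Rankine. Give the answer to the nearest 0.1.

Linear interpolation between the fixed points: C = (72 - 0) × 100 / (80 - 0) = 90.0000°C.
Then 90.0000 × 1.8 + 491.67 = 653.7°R.

653.7°R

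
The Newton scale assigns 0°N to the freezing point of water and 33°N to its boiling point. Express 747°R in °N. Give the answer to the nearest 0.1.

46.8°N

First in Celsius: (747 - 491.67) × 5/9 = 141.8500°C.
Linearly onto the Newton scale: 0 + (141.8500 / 100) × (33 - 0) = 46.8°N.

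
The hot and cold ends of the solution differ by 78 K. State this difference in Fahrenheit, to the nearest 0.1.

Only the scale ratio 1.8 matters for a change in temperature.
78 × 1.8 = 140.4.

140.4°F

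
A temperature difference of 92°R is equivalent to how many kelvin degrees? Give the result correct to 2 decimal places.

For a temperature interval the offset drops out; only the factor 5/9 applies.
92 × 5/9 = 51.11.

51.11 K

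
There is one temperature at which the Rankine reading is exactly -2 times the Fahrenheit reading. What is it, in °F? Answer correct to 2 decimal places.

Let F be the Fahrenheit reading. The Rankine reading is R = 1·F + 459.67.
Require R = -2·F: 1·F + 459.67 = -2·F.
(3)·F = -459.67  ⇒  F = -153.22.

-153.22°F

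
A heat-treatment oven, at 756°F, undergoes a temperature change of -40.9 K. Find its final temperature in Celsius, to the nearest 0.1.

361.3°C

Initial temperature in Celsius: (756 - 32) × 5/9 = 402.2222°C.
The 40.9 K change is an interval; Kelvin and Celsius degrees are the same size, so ΔC = -40.9°C.
Final Celsius temperature: 402.2222 - 40.9000 = 361.3222°C.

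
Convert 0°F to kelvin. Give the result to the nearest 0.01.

255.37 K

In Celsius: (0 - 32) × 5/9 = -17.7778°C.
In kelvin: -17.7778 + 273.15 = 255.37 K.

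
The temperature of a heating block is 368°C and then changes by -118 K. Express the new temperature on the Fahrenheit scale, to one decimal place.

482.0°F

The 118 K change is an interval; Kelvin and Celsius degrees are the same size, so ΔC = -118°C.
Final Celsius temperature: 368.0000 - 118.0000 = 250.0000°C.
In Fahrenheit: 250.0000 × 1.8 + 32 = 482.0°F.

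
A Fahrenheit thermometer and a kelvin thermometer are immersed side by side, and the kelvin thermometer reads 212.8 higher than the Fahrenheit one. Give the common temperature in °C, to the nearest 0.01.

Let x be the Fahrenheit reading; then the kelvin reading is 5/9·x + 255.372.
(5/9·x + 255.372) - x = 212.8  ⇒  (-4/9)·x = -42.5722  ⇒  x = 95.7875°F.
In Celsius: (95.7875 - 32) × 5/9 = 35.44°C.

35.44°C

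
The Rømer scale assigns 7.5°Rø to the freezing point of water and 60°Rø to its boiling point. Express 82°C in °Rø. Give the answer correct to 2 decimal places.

50.55°Rø

Linearly onto the Rømer scale: 7.5 + (82.0000 / 100) × (60 - 7.5) = 50.55°Rø.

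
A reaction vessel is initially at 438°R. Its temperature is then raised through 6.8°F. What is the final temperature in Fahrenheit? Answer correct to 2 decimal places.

-14.87°F

Initial temperature in Celsius: (438 - 491.67) × 5/9 = -29.8167°C.
The 6.8°F change is an interval, so only the factor 5/9 applies: +6.8 × 5/9 = +3.7778°C.
Final Celsius temperature: -29.8167 + 3.7778 = -26.0389°C.
In Fahrenheit: -26.0389 × 1.8 + 32 = -14.87°F.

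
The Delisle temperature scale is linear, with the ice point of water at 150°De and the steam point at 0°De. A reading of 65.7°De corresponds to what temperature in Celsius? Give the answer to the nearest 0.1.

Linear interpolation between the fixed points: C = (65.7 - 150) × 100 / (0 - 150) = 56.2000°C.

56.2°C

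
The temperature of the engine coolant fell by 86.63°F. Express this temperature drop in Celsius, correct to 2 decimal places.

An interval of 1°F corresponds to 5/9°C.
86.63 × 5/9 = 48.13.

48.13°C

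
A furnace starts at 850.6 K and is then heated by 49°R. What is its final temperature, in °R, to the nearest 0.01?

1580.08°R

Initial temperature in Celsius: 850.6 - 273.15 = 577.4500°C.
The 49°R change is an interval, so only the factor 5/9 applies: +49 × 5/9 = +27.2222°C.
Final Celsius temperature: 577.4500 + 27.2222 = 604.6722°C.
In Rankine: 604.6722 × 1.8 + 491.67 = 1580.08°R.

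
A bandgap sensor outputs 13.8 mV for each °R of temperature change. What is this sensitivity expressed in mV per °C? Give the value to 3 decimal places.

Since only a temperature interval is involved, the additive offset between the scales drops out.
A change of 1°C is a change of 1.8°R, so per °C the value is 13.8 × 1.8 = 24.840.

24.840 mV per °C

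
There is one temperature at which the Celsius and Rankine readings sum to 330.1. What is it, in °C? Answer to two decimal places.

Let C be the Celsius reading. The Rankine reading is R = 1.8·C + 491.67.
Require C + R = 330.1: (2.8)·C + 491.67 = 330.1.
C = (330.1 - 491.67) / (2.8) = -57.70.

-57.70°C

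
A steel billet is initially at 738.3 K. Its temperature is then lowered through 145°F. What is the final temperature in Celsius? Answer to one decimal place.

Initial temperature in Celsius: 738.3 - 273.15 = 465.1500°C.
The 145°F change is an interval, so only the factor 5/9 applies: -145 × 5/9 = -80.5556°C.
Final Celsius temperature: 465.1500 - 80.5556 = 384.5944°C.

384.6°C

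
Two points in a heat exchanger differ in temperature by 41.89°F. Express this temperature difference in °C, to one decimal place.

23.3°C

An interval of 1°F corresponds to 5/9°C.
41.89 × 5/9 = 23.3.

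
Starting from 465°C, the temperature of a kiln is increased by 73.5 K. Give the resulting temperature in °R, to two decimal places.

The 73.5 K change is an interval; Kelvin and Celsius degrees are the same size, so ΔC = +73.5°C.
Final Celsius temperature: 465.0000 + 73.5000 = 538.5000°C.
In Rankine: 538.5000 × 1.8 + 491.67 = 1460.97°R.

1460.97°R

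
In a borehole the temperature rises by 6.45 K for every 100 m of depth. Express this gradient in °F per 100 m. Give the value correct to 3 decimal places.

11.610 °F/100 m

Since only a temperature interval is involved, the additive offset between the scales drops out.
A change of 1 K is a change of 1.8°F, so 6.45 × 1.8 = 11.610.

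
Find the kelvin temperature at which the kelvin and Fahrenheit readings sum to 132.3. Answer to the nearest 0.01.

Let K be the kelvin reading. The Fahrenheit reading is F = 1.8·K - 459.67.
Require K + F = 132.3: (2.8)·K - 459.67 = 132.3.
K = (132.3 + 459.67) / (2.8) = 211.42.

211.42 K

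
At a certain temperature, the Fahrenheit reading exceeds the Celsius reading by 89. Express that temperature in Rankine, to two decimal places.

Let x be the Fahrenheit reading; then the Celsius reading is 5/9·x - 17.7778.
(5/9·x - 17.7778) - x = -89  ⇒  (-4/9)·x = -71.2222  ⇒  x = 160.2500°F.
In Celsius: (160.25 - 32) × 5/9 = 71.2500°C.
In Rankine: 71.2500 × 1.8 + 491.67 = 619.92°R.

619.92°R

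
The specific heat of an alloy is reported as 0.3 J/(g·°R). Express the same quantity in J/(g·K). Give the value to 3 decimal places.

0.540 J/(g·K)

Since only a temperature interval is involved, the additive offset between the scales drops out.
A change of 1 K is a change of 1.8°R, so per K the value is 0.3 × 1.8 = 0.540.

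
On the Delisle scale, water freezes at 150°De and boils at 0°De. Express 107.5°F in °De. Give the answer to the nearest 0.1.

87.1°De

First in Celsius: (107.5 - 32) × 5/9 = 41.9444°C.
Linearly onto the Delisle scale: 150 + (41.9444 / 100) × (0 - 150) = 87.1°De.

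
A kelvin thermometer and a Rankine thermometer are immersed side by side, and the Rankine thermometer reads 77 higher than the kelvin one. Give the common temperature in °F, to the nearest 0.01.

-286.42°F

Let x be the kelvin reading; then the Rankine reading is 1.8·x.
(1.8·x) - x = 77  ⇒  (0.8)·x = 77  ⇒  x = 96.2500 K.
In Celsius: 96.25 - 273.15 = -176.9000°C.
In Fahrenheit: -176.9000 × 1.8 + 32 = -286.42°F.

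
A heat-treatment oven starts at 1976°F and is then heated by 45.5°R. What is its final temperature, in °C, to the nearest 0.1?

1105.3°C

Initial temperature in Celsius: (1976 - 32) × 5/9 = 1080.0000°C.
The 45.5°R change is an interval, so only the factor 5/9 applies: +45.5 × 5/9 = +25.2778°C.
Final Celsius temperature: 1080.0000 + 25.2778 = 1105.2778°C.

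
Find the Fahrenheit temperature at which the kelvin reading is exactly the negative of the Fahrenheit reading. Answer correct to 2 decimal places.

Let F be the Fahrenheit reading. The kelvin reading is K = 5/9·F + 255.372.
Require K = -1·F: 5/9·F + 255.372 = -1·F.
(14/9)·F = -255.372  ⇒  F = -164.17.

-164.17°F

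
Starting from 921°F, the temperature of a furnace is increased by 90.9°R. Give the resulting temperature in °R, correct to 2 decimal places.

Initial temperature in Celsius: (921 - 32) × 5/9 = 493.8889°C.
The 90.9°R change is an interval, so only the factor 5/9 applies: +90.9 × 5/9 = +50.5000°C.
Final Celsius temperature: 493.8889 + 50.5000 = 544.3889°C.
In Rankine: 544.3889 × 1.8 + 491.67 = 1471.57°R.

1471.57°R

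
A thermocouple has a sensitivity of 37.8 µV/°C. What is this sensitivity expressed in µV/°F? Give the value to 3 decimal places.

21.000 µV/°F

Since only a temperature interval is involved, the additive offset between the scales drops out.
A change of 1°F is a change of 5/9°C, so per °F the value is 37.8 × 5/9 = 21.000.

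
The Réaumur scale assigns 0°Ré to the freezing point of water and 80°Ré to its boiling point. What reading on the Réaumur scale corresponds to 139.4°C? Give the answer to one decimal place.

Linearly onto the Réaumur scale: 0 + (139.4000 / 100) × (80 - 0) = 111.5°Ré.

111.5°Ré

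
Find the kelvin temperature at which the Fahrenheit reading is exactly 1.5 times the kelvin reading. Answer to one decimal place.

1532.2 K

Let K be the kelvin reading. The Fahrenheit reading is F = 1.8·K - 459.67.
Require F = 1.5·K: 1.8·K - 459.67 = 1.5·K.
(0.3)·K = 459.67  ⇒  K = 1532.2.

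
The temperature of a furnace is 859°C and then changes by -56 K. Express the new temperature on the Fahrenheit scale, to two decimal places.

The 56 K change is an interval; Kelvin and Celsius degrees are the same size, so ΔC = -56°C.
Final Celsius temperature: 859.0000 - 56.0000 = 803.0000°C.
In Fahrenheit: 803.0000 × 1.8 + 32 = 1477.40°F.

1477.40°F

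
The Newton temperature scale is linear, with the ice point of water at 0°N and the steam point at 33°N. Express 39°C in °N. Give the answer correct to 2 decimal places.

Linearly onto the Newton scale: 0 + (39.0000 / 100) × (33 - 0) = 12.87°N.

12.87°N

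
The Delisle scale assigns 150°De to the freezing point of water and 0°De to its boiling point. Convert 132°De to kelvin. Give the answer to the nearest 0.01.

Linear interpolation between the fixed points: C = (132 - 150) × 100 / (0 - 150) = 12.0000°C.
Then 12.0000 + 273.15 = 285.15 K.

285.15 K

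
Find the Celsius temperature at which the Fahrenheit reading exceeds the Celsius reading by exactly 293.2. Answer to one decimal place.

326.5°C

Let C be the Celsius reading. The Fahrenheit reading is F = 1.8·C + 32.
Require F - C = 293.2: (0.8)·C + 32 = 293.2.
C = (293.2 - 32) / (0.8) = 326.5.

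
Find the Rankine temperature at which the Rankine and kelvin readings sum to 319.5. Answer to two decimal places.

205.39°R

Let R be the Rankine reading. The kelvin reading is K = 5/9·R.
Require R + K = 319.5: (14/9)·R = 319.5.
R = (319.5) / (14/9) = 205.39.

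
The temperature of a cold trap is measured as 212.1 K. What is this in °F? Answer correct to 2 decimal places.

In Celsius: 212.1 - 273.15 = -61.0500°C.
In Fahrenheit: -61.0500 × 1.8 + 32 = -77.89°F.

-77.89°F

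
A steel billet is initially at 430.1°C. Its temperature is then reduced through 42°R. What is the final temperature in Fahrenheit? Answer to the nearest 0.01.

764.18°F

The 42°R change is an interval, so only the factor 5/9 applies: -42 × 5/9 = -23.3333°C.
Final Celsius temperature: 430.1000 - 23.3333 = 406.7667°C.
In Fahrenheit: 406.7667 × 1.8 + 32 = 764.18°F.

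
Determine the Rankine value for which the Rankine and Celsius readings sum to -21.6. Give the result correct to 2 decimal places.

Let R be the Rankine reading. The Celsius reading is C = 5/9·R - 273.15.
Require R + C = -21.6: (14/9)·R - 273.15 = -21.6.
R = (-21.6 + 273.15) / (14/9) = 161.71.

161.71°R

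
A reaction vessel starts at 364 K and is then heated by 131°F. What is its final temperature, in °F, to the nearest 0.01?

Initial temperature in Celsius: 364 - 273.15 = 90.8500°C.
The 131°F change is an interval, so only the factor 5/9 applies: +131 × 5/9 = +72.7778°C.
Final Celsius temperature: 90.8500 + 72.7778 = 163.6278°C.
In Fahrenheit: 163.6278 × 1.8 + 32 = 326.53°F.

326.53°F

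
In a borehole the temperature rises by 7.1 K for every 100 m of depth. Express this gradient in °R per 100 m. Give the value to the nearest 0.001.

Since only a temperature interval is involved, the additive offset between the scales drops out.
A change of 1 K is a change of 1.8°R, so 7.1 × 1.8 = 12.780.

12.780 °R/100 m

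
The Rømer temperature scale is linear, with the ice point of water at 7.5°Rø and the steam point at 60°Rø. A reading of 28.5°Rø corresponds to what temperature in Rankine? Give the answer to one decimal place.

Linear interpolation between the fixed points: C = (28.5 - 7.5) × 100 / (60 - 7.5) = 40.0000°C.
Then 40.0000 × 1.8 + 491.67 = 563.7°R.

563.7°R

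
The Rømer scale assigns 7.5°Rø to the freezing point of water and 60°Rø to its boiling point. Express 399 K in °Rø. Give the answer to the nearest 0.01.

First in Celsius: 399 - 273.15 = 125.8500°C.
Linearly onto the Rømer scale: 7.5 + (125.8500 / 100) × (60 - 7.5) = 73.57°Rø.

73.57°Rø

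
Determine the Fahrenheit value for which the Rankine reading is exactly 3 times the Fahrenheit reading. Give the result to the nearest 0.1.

229.8°F

Let F be the Fahrenheit reading. The Rankine reading is R = 1·F + 459.67.
Require R = 3·F: 1·F + 459.67 = 3·F.
(-2)·F = -459.67  ⇒  F = 229.8.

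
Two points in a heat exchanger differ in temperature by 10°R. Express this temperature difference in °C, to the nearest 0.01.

Only the scale ratio 5/9 matters for a change in temperature.
10 × 5/9 = 5.56.

5.56°C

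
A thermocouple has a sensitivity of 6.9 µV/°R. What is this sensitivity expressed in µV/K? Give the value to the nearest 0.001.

12.420 µV/K

Since only a temperature interval is involved, the additive offset between the scales drops out.
A change of 1 K is a change of 1.8°R, so per K the value is 6.9 × 1.8 = 12.420.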